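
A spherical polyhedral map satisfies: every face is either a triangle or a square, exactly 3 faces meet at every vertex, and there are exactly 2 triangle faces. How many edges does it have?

Let x be the number of squares; then F = 2 + x.
Edge–face incidences: 2E = 3·2 + 4·x = 6 + 4x.
Every vertex has degree 3, so 3V = 2E.
Euler: V − E + F = 2 ⇒ (2E)/3 − E + (2 + x) = 2.
Multiply by 6: 2·(2E) − 3·(2E) + 6·(2 + x) = 12, i.e. 12 + 6x − (6 + 4x) = 12.
Collecting terms: 2x + 6 = 12, so 2x = 6, so x = 3.
Then 2E = 6 + 4·3 = 18, so E = 9, V = 2E/3 = 6, F = 2 + 3 = 5.

9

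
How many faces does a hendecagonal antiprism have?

An antiprism on an n-gon has two n-gon caps and 2n triangles: V = 2·11 = 22, E = 4·11 = 44, F = 2·11 + 2 = 24.

24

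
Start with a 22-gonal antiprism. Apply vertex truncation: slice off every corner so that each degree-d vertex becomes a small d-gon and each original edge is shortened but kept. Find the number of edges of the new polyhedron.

264

The base solid has V = 44, E = 88, F = 46.
Truncation replaces each original edge-end by a new vertex, so V′ = 2E = 176.
Each original edge survives, and each old vertex of degree d contributes d new edges; summing degrees gives Σd = 2E, so E′ = E + 2E = 3E = 264.
Each original face survives and each original vertex becomes one new face: F′ = F + V = 90.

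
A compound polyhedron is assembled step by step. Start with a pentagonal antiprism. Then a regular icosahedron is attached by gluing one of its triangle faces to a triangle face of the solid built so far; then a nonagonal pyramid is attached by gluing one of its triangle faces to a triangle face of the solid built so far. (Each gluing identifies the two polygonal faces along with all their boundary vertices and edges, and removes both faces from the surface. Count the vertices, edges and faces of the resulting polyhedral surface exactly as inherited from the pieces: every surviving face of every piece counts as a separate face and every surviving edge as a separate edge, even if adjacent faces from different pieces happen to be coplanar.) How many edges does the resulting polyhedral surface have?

A pentagonal antiprism: V=10, E=20, F=12.
Attach a regular icosahedron (V=12, E=30, F=20) along a 3-gon: merge 3 vertices and 3 edges, delete both glued faces → V=19, E=47, F=30.
Attach a nonagonal pyramid (V=10, E=18, F=10) along a 3-gon: merge 3 vertices and 3 edges, delete both glued faces → V=26, E=62, F=38.
Check: V − E + F = 26 − 62 + 38 = 2.

62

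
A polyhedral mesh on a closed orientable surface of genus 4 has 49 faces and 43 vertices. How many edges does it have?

98

For a closed orientable surface of genus 4, χ = 2 − 2·4 = -6.
E = V + F − (-6) = 43 + 49 − (-6) = 98.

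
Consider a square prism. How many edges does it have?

A prism on an n-gon has two n-gon bases and n rectangular sides: V = 2·4 = 8, E = 3·4 = 12, F = 4 + 2 = 6.

12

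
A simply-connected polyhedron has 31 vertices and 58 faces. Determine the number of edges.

Here V − E + F = 2.
E = V + F − (2) = 31 + 58 − (2) = 87.

87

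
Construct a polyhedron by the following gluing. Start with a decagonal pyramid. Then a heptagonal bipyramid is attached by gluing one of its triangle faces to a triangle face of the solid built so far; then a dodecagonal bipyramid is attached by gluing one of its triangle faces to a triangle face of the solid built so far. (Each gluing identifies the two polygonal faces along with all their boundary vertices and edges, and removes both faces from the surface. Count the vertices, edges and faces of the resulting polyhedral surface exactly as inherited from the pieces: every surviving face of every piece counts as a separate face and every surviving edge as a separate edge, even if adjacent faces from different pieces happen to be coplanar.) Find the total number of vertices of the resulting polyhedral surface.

A decagonal pyramid: V=11, E=20, F=11.
Attach a heptagonal bipyramid (V=9, E=21, F=14) along a 3-gon: merge 3 vertices and 3 edges, delete both glued faces → V=17, E=38, F=23.
Attach a dodecagonal bipyramid (V=14, E=36, F=24) along a 3-gon: merge 3 vertices and 3 edges, delete both glued faces → V=28, E=71, F=45.
Check: V − E + F = 28 − 71 + 45 = 2.

28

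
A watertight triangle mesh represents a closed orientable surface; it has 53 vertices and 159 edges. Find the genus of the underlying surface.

Every face is a triangle and each edge borders two faces, so 3F = 2·159, giving F = 106.
χ = V − E + F = 53 − 159 + 106 = 0.
For a closed orientable surface χ = 2 − 2g, so g = (2 − (0))/2 = 1.

1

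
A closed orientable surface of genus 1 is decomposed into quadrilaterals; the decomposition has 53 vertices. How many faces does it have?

χ = 2 − 2·1 = 0, and every face is a square so 4F = 2E.
V − E + F = 0 with E = 4F/2 gives 53 − (4/2 − 1)·F = 0, so F = 53 and E = 106.

53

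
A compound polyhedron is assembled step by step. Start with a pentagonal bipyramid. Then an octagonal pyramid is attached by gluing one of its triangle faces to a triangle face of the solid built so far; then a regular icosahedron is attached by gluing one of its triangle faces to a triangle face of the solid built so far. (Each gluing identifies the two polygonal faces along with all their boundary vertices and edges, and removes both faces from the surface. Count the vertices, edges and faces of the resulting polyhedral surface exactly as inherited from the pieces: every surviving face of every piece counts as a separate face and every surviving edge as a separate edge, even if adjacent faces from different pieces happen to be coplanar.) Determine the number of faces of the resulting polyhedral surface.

35

A pentagonal bipyramid: V=7, E=15, F=10.
Attach an octagonal pyramid (V=9, E=16, F=9) along a 3-gon: merge 3 vertices and 3 edges, delete both glued faces → V=13, E=28, F=17.
Attach a regular icosahedron (V=12, E=30, F=20) along a 3-gon: merge 3 vertices and 3 edges, delete both glued faces → V=22, E=55, F=35.
Check: V − E + F = 22 − 55 + 35 = 2.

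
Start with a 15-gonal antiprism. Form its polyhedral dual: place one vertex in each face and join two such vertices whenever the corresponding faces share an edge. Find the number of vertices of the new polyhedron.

32

The base solid has V = 30, E = 60, F = 32.
The dual swaps V and F and preserves E: V′ = F = 32, E′ = E = 60, F′ = V = 30.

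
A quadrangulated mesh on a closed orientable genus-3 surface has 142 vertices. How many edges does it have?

292

χ = 2 − 2·3 = -4, and every face is a square so 4F = 2E.
V − E + F = -4 with E = 4F/2 gives 142 − (4/2 − 1)·F = -4, so F = 146 and E = 292.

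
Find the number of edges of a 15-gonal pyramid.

A pyramid on an n-gon base has one n-gon and n triangles: V = 15 + 1 = 16, E = 2·15 = 30, F = 15 + 1 = 16.

30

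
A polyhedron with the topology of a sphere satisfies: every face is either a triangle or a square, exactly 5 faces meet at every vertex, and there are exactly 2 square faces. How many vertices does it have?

Let x be the number of triangles; then F = 2 + x.
Edge–face incidences: 2E = 4·2 + 3·x = 8 + 3x.
Every vertex has degree 5, so 5V = 2E.
Euler: V − E + F = 2 ⇒ (2E)/5 − E + (2 + x) = 2.
Multiply by 10: 2·(2E) − 5·(2E) + 10·(2 + x) = 20, i.e. 20 + 10x − 3·(8 + 3x) = 20.
Collecting terms: x − 4 = 20, so x = 24.
Then 2E = 8 + 3·24 = 80, so E = 40, V = 2E/5 = 16, F = 2 + 24 = 26.

16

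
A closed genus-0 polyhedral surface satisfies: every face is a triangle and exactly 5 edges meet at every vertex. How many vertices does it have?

12

Each face has 3 edges and each edge borders two faces, so 2E = 3F.
Each vertex has degree 5, so 5V = 2E and hence V = 3F/5.
Euler: V − E + F = 2 ⇒ (3F/5) − (3F/2) + F = 2.
Multiply by 10: (6 − 15 + 10)F = 20, i.e. 1F = 20.
So F = 20, E = 3·20/2 = 30, V = 3·20/5 = 12.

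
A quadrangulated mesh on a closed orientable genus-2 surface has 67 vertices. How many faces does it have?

69

χ = 2 − 2·2 = -2, and every face is a square so 4F = 2E.
V − E + F = -2 with E = 4F/2 gives 67 − (4/2 − 1)·F = -2, so F = 69 and E = 138.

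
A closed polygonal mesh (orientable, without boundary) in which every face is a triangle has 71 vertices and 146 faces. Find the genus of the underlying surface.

Every face is a triangle, so 2E = 3·146 = 438, giving E = 219.
χ = V − E + F = 71 − 219 + 146 = -2.
For a closed orientable surface χ = 2 − 2g, so g = (2 − (-2))/2 = 2.

2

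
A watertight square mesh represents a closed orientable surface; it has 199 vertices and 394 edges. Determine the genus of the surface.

Every face is a square and each edge borders two faces, so 4F = 2·394, giving F = 197.
χ = V − E + F = 199 − 394 + 197 = 2.
For a closed orientable surface χ = 2 − 2g, so g = (2 − (2))/2 = 0.

0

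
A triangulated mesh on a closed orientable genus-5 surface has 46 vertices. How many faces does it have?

108

χ = 2 − 2·5 = -8, and every face is a triangle so 3F = 2E.
V − E + F = -8 with E = 3F/2 gives 46 − (3/2 − 1)·F = -8, so F = 108 and E = 162.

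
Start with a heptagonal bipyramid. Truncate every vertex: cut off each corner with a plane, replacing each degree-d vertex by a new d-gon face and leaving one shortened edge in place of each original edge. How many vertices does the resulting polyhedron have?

42

The base solid has V = 9, E = 21, F = 14.
Truncation replaces each original edge-end by a new vertex, so V′ = 2E = 42.
Each original edge survives, and each old vertex of degree d contributes d new edges; summing degrees gives Σd = 2E, so E′ = E + 2E = 3E = 63.
Each original face survives and each original vertex becomes one new face: F′ = F + V = 23.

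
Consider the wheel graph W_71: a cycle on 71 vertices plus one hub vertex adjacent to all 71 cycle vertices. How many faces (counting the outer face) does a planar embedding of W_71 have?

72

W_71 has V = 71 + 1 = 72 vertices and E = 2·71 = 142 edges.
By Euler's formula F = 2 − V + E = 2 − 72 + 142 = 72.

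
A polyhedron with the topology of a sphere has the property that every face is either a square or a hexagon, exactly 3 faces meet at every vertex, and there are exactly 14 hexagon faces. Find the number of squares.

6

Let x be the number of squares; then F = 14 + x.
Edge–face incidences: 2E = 6·14 + 4·x = 84 + 4x.
Every vertex has degree 3, so 3V = 2E.
Euler: V − E + F = 2 ⇒ (2E)/3 − E + (14 + x) = 2.
Multiply by 6: 2·(2E) − 3·(2E) + 6·(14 + x) = 12, i.e. 84 + 6x − (84 + 4x) = 12.
Collecting terms: 2x = 12, so x = 6.
Then 2E = 84 + 4·6 = 108, so E = 54, V = 2E/3 = 36, F = 14 + 6 = 20.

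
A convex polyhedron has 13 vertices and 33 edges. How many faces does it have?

Here V − E + F = 2.
F = 2 − V + E = 2 − 13 + 33 = 22.

22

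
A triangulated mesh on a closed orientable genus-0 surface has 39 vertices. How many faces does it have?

χ = 2 − 2·0 = 2, and every face is a triangle so 3F = 2E.
V − E + F = 2 with E = 3F/2 gives 39 − (3/2 − 1)·F = 2, so F = 74 and E = 111.

74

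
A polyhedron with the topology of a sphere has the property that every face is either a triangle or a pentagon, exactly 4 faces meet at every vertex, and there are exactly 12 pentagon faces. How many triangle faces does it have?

20

Let x be the number of triangles; then F = 12 + x.
Edge–face incidences: 2E = 5·12 + 3·x = 60 + 3x.
Every vertex has degree 4, so 4V = 2E.
Euler: V − E + F = 2 ⇒ (2E)/4 − E + (12 + x) = 2.
Multiply by 8: 2·(2E) − 4·(2E) + 8·(12 + x) = 16, i.e. 96 + 8x − 2·(60 + 3x) = 16.
Collecting terms: 2x − 24 = 16, so 2x = 40, so x = 20.
Then 2E = 60 + 3·20 = 120, so E = 60, V = 2E/4 = 30, F = 12 + 20 = 32.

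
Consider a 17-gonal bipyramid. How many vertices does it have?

A bipyramid over an n-gon has 2n triangular faces and n + 2 vertices: V = 17 + 2 = 19, E = 3·17 = 51, F = 2·17 = 34.
Check: V − E + F = 19 − 51 + 34 = 2.

19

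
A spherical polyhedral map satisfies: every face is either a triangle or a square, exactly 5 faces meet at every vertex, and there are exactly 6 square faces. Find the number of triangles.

Let x be the number of triangles; then F = 6 + x.
Edge–face incidences: 2E = 4·6 + 3·x = 24 + 3x.
Every vertex has degree 5, so 5V = 2E.
Euler: V − E + F = 2 ⇒ (2E)/5 − E + (6 + x) = 2.
Multiply by 10: 2·(2E) − 5·(2E) + 10·(6 + x) = 20, i.e. 60 + 10x − 3·(24 + 3x) = 20.
Collecting terms: x − 12 = 20, so x = 32.
Then 2E = 24 + 3·32 = 120, so E = 60, V = 2E/5 = 24, F = 6 + 32 = 38.

32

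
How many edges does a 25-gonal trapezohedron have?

100

The n-trapezohedron (dual of the n-antiprism) has V = 2·25 + 2 = 52, E = 4·25 = 100, F = 2·25 = 50.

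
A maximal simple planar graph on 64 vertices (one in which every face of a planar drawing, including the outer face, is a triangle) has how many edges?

In a plane triangulation 3F = 2E and V − E + F = 2, so E = 3V − 6 = 3·64 − 6 = 186.

186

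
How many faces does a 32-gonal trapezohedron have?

64

The n-trapezohedron (dual of the n-antiprism) has V = 2·32 + 2 = 66, E = 4·32 = 128, F = 2·32 = 64.
Check: V − E + F = 66 − 128 + 64 = 2.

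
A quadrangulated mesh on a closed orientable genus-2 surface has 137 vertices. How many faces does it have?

χ = 2 − 2·2 = -2, and every face is a square so 4F = 2E.
V − E + F = -2 with E = 4F/2 gives 137 − (4/2 − 1)·F = -2, so F = 139 and E = 278.

139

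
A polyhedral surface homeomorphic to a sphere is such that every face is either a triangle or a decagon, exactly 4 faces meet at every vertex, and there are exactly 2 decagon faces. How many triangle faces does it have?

20

Let x be the number of triangles; then F = 2 + x.
Edge–face incidences: 2E = 10·2 + 3·x = 20 + 3x.
Every vertex has degree 4, so 4V = 2E.
Euler: V − E + F = 2 ⇒ (2E)/4 − E + (2 + x) = 2.
Multiply by 8: 2·(2E) − 4·(2E) + 8·(2 + x) = 16, i.e. 16 + 8x − 2·(20 + 3x) = 16.
Collecting terms: 2x − 24 = 16, so 2x = 40, so x = 20.
Then 2E = 20 + 3·20 = 80, so E = 40, V = 2E/4 = 20, F = 2 + 20 = 22.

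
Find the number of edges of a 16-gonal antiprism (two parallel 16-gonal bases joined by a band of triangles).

64

An antiprism on an n-gon has two n-gon caps and 2n triangles: V = 2·16 = 32, E = 4·16 = 64, F = 2·16 + 2 = 34.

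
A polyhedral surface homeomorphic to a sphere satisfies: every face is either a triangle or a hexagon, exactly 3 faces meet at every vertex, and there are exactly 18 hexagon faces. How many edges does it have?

Let x be the number of triangles; then F = 18 + x.
Edge–face incidences: 2E = 6·18 + 3·x = 108 + 3x.
Every vertex has degree 3, so 3V = 2E.
Euler: V − E + F = 2 ⇒ (2E)/3 − E + (18 + x) = 2.
Multiply by 6: 2·(2E) − 3·(2E) + 6·(18 + x) = 12, i.e. 108 + 6x − (108 + 3x) = 12.
Collecting terms: 3x = 12, so x = 4.
Then 2E = 108 + 3·4 = 120, so E = 60, V = 2E/3 = 40, F = 18 + 4 = 22.

60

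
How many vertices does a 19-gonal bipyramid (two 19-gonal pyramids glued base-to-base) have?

21

A bipyramid over an n-gon has 2n triangular faces and n + 2 vertices: V = 19 + 2 = 21, E = 3·19 = 57, F = 2·19 = 38.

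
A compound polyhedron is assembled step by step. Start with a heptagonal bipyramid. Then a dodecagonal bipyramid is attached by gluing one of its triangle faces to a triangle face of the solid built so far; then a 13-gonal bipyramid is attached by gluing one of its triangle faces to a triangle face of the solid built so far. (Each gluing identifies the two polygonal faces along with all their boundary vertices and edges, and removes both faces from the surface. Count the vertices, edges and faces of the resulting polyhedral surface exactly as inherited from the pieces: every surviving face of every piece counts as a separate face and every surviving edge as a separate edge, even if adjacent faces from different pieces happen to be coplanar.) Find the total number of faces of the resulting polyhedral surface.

60

A heptagonal bipyramid: V=9, E=21, F=14.
Attach a dodecagonal bipyramid (V=14, E=36, F=24) along a 3-gon: merge 3 vertices and 3 edges, delete both glued faces → V=20, E=54, F=36.
Attach a 13-gonal bipyramid (V=15, E=39, F=26) along a 3-gon: merge 3 vertices and 3 edges, delete both glued faces → V=32, E=90, F=60.
Check: V − E + F = 32 − 90 + 60 = 2.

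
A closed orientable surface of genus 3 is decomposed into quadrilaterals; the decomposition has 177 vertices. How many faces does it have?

181

χ = 2 − 2·3 = -4, and every face is a square so 4F = 2E.
V − E + F = -4 with E = 4F/2 gives 177 − (4/2 − 1)·F = -4, so F = 181 and E = 362.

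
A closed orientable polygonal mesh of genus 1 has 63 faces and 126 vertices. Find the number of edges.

For a closed orientable surface of genus 1, χ = 2 − 2·1 = 0.
E = V + F − (0) = 126 + 63 − (0) = 189.

189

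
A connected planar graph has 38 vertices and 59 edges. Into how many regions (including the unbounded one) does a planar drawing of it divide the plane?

23

Euler's formula for a connected plane graph: V − E + F = 2, so F = 2 − 38 + 59 = 23.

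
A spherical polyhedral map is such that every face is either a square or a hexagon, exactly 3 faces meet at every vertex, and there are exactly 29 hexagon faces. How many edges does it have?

Let x be the number of squares; then F = 29 + x.
Edge–face incidences: 2E = 6·29 + 4·x = 174 + 4x.
Every vertex has degree 3, so 3V = 2E.
Euler: V − E + F = 2 ⇒ (2E)/3 − E + (29 + x) = 2.
Multiply by 6: 2·(2E) − 3·(2E) + 6·(29 + x) = 12, i.e. 174 + 6x − (174 + 4x) = 12.
Collecting terms: 2x = 12, so x = 6.
Then 2E = 174 + 4·6 = 198, so E = 99, V = 2E/3 = 66, F = 29 + 6 = 35.

99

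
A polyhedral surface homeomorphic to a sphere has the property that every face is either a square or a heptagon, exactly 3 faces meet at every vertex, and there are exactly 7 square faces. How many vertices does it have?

14

Let x be the number of heptagons; then F = 7 + x.
Edge–face incidences: 2E = 4·7 + 7·x = 28 + 7x.
Every vertex has degree 3, so 3V = 2E.
Euler: V − E + F = 2 ⇒ (2E)/3 − E + (7 + x) = 2.
Multiply by 6: 2·(2E) − 3·(2E) + 6·(7 + x) = 12, i.e. 42 + 6x − (28 + 7x) = 12.
Collecting terms: −x + 14 = 12, so −x = −2, so x = 2.
Then 2E = 28 + 7·2 = 42, so E = 21, V = 2E/3 = 14, F = 7 + 2 = 9.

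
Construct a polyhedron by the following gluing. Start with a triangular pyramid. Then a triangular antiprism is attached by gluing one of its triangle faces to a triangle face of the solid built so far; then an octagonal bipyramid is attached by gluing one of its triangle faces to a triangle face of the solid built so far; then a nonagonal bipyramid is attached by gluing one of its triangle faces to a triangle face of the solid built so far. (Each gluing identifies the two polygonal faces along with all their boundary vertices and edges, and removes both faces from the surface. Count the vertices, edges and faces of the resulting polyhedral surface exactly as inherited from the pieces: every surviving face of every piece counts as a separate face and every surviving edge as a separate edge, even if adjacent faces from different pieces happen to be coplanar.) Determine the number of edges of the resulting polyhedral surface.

A triangular pyramid: V=4, E=6, F=4.
Attach a triangular antiprism (V=6, E=12, F=8) along a 3-gon: merge 3 vertices and 3 edges, delete both glued faces → V=7, E=15, F=10.
Attach an octagonal bipyramid (V=10, E=24, F=16) along a 3-gon: merge 3 vertices and 3 edges, delete both glued faces → V=14, E=36, F=24.
Attach a nonagonal bipyramid (V=11, E=27, F=18) along a 3-gon: merge 3 vertices and 3 edges, delete both glued faces → V=22, E=60, F=40.
Check: V − E + F = 22 − 60 + 40 = 2.

60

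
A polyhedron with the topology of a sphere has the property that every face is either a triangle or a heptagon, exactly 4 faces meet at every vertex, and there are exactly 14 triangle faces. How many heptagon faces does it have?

Let x be the number of heptagons; then F = 14 + x.
Edge–face incidences: 2E = 3·14 + 7·x = 42 + 7x.
Every vertex has degree 4, so 4V = 2E.
Euler: V − E + F = 2 ⇒ (2E)/4 − E + (14 + x) = 2.
Multiply by 8: 2·(2E) − 4·(2E) + 8·(14 + x) = 16, i.e. 112 + 8x − 2·(42 + 7x) = 16.
Collecting terms: −6x + 28 = 16, so −6x = −12, so x = 2.
Then 2E = 42 + 7·2 = 56, so E = 28, V = 2E/4 = 14, F = 14 + 2 = 16.

2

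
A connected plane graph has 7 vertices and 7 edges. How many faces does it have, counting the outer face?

2

Euler's formula for a connected plane graph: V − E + F = 2, so F = 2 − 7 + 7 = 2.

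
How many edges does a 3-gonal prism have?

A prism on an n-gon has two n-gon bases and n rectangular sides: V = 2·3 = 6, E = 3·3 = 9, F = 3 + 2 = 5.
Check: V − E + F = 6 − 9 + 5 = 2.

9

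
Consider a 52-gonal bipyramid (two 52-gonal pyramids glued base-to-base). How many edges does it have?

A bipyramid over an n-gon has 2n triangular faces and n + 2 vertices: V = 52 + 2 = 54, E = 3·52 = 156, F = 2·52 = 104.

156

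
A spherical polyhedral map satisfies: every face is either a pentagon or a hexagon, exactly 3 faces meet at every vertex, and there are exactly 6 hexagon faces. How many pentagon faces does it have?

Let x be the number of pentagons; then F = 6 + x.
Edge–face incidences: 2E = 6·6 + 5·x = 36 + 5x.
Every vertex has degree 3, so 3V = 2E.
Euler: V − E + F = 2 ⇒ (2E)/3 − E + (6 + x) = 2.
Multiply by 6: 2·(2E) − 3·(2E) + 6·(6 + x) = 12, i.e. 36 + 6x − (36 + 5x) = 12.
Collecting terms: x = 12.
Then 2E = 36 + 5·12 = 96, so E = 48, V = 2E/3 = 32, F = 6 + 12 = 18.

12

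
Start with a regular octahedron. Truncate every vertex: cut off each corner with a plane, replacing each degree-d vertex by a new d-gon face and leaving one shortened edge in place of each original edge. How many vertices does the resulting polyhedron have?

24

The base solid has V = 6, E = 12, F = 8.
Truncation replaces each original edge-end by a new vertex, so V′ = 2E = 24.
Each original edge survives, and each old vertex of degree d contributes d new edges; summing degrees gives Σd = 2E, so E′ = E + 2E = 3E = 36.
Each original face survives and each original vertex becomes one new face: F′ = F + V = 14.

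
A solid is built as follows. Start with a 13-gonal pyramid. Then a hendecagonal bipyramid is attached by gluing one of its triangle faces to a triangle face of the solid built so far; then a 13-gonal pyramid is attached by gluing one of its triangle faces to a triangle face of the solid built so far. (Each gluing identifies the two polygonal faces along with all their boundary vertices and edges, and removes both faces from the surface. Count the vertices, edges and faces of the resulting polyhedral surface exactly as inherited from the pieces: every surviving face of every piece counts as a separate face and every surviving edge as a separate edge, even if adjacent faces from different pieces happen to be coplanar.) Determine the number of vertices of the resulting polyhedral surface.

35

A 13-gonal pyramid: V=14, E=26, F=14.
Attach a hendecagonal bipyramid (V=13, E=33, F=22) along a 3-gon: merge 3 vertices and 3 edges, delete both glued faces → V=24, E=56, F=34.
Attach a 13-gonal pyramid (V=14, E=26, F=14) along a 3-gon: merge 3 vertices and 3 edges, delete both glued faces → V=35, E=79, F=46.
Check: V − E + F = 35 − 79 + 46 = 2.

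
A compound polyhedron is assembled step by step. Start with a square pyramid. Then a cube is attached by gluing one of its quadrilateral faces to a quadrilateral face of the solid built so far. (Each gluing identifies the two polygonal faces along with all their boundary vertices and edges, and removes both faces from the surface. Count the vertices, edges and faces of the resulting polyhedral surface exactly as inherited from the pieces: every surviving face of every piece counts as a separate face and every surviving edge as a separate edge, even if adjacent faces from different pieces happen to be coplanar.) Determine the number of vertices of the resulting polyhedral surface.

9

A square pyramid: V=5, E=8, F=5.
Attach a cube (V=8, E=12, F=6) along a 4-gon: merge 4 vertices and 4 edges, delete both glued faces → V=9, E=16, F=9.
Check: V − E + F = 9 − 16 + 9 = 2.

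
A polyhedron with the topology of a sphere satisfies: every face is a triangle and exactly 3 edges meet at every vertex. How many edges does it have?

6

Each face has 3 edges and each edge borders two faces, so 2E = 3F.
Each vertex has degree 3, so 3V = 2E and hence V = 3F/3.
Euler: V − E + F = 2 ⇒ (3F/3) − (3F/2) + F = 2.
Multiply by 6: (6 − 9 + 6)F = 12, i.e. 3F = 12.
So F = 4, E = 3·4/2 = 6, V = 3·4/3 = 4.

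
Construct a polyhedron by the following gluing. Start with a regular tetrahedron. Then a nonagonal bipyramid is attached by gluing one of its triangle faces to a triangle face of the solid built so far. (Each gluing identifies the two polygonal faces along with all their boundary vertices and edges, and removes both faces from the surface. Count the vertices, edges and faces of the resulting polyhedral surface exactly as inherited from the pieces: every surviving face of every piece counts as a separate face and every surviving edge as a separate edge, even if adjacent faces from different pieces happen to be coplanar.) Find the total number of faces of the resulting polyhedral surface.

20

A regular tetrahedron: V=4, E=6, F=4.
Attach a nonagonal bipyramid (V=11, E=27, F=18) along a 3-gon: merge 3 vertices and 3 edges, delete both glued faces → V=12, E=30, F=20.
Check: V − E + F = 12 − 30 + 20 = 2.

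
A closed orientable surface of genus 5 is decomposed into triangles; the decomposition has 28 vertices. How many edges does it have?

χ = 2 − 2·5 = -8, and every face is a triangle so 3F = 2E.
V − E + F = -8 with E = 3F/2 gives 28 − (3/2 − 1)·F = -8, so F = 72 and E = 108.

108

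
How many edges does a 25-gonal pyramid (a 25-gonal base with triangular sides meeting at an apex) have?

A pyramid on an n-gon base has one n-gon and n triangles: V = 25 + 1 = 26, E = 2·25 = 50, F = 25 + 1 = 26.

50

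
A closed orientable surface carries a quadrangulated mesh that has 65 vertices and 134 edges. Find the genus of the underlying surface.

2

Every face is a square and each edge borders two faces, so 4F = 2·134, giving F = 67.
χ = V − E + F = 65 − 134 + 67 = -2.
For a closed orientable surface χ = 2 − 2g, so g = (2 − (-2))/2 = 2.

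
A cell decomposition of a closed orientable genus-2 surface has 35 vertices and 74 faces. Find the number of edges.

For a closed orientable surface of genus 2, χ = 2 − 2·2 = -2.
E = V + F − (-2) = 35 + 74 − (-2) = 111.

111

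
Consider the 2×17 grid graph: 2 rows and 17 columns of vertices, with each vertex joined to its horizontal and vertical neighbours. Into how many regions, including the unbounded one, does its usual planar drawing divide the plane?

The grid has V = 2·17 = 34 vertices and E = 2·16 + 17·1 = 49 edges.
F = 2 − V + E = 2 − 34 + 49 = 17.

17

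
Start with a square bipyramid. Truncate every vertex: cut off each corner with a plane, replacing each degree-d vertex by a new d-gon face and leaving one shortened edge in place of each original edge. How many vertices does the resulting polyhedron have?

24

The base solid has V = 6, E = 12, F = 8.
Truncation replaces each original edge-end by a new vertex, so V′ = 2E = 24.
Each original edge survives, and each old vertex of degree d contributes d new edges; summing degrees gives Σd = 2E, so E′ = E + 2E = 3E = 36.
Each original face survives and each original vertex becomes one new face: F′ = F + V = 14.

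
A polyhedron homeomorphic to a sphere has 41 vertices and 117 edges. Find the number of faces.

Here V − E + F = 2.
F = 2 − V + E = 2 − 41 + 117 = 78.

78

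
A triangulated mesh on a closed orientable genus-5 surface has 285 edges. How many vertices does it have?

χ = 2 − 2·5 = -8, and every face is a triangle so 3F = 2E.
F = 2E/3 = 190. Then V = -8 + E − F = -8 + 285 − 190 = 87.

87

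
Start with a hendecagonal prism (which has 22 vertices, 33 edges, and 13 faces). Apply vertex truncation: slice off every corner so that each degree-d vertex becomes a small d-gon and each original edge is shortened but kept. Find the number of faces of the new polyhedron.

Truncation replaces each original edge-end by a new vertex, so V′ = 2E = 66.
Each original edge survives, and each old vertex of degree d contributes d new edges; summing degrees gives Σd = 2E, so E′ = E + 2E = 3E = 99.
Each original face survives and each original vertex becomes one new face: F′ = F + V = 35.

35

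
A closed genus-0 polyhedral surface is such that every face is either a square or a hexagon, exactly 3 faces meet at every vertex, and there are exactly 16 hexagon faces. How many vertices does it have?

Let x be the number of squares; then F = 16 + x.
Edge–face incidences: 2E = 6·16 + 4·x = 96 + 4x.
Every vertex has degree 3, so 3V = 2E.
Euler: V − E + F = 2 ⇒ (2E)/3 − E + (16 + x) = 2.
Multiply by 6: 2·(2E) − 3·(2E) + 6·(16 + x) = 12, i.e. 96 + 6x − (96 + 4x) = 12.
Collecting terms: 2x = 12, so x = 6.
Then 2E = 96 + 4·6 = 120, so E = 60, V = 2E/3 = 40, F = 16 + 6 = 22.

40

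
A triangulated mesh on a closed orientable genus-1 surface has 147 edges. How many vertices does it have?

49

χ = 2 − 2·1 = 0, and every face is a triangle so 3F = 2E.
F = 2E/3 = 98. Then V = 0 + E − F = 0 + 147 − 98 = 49.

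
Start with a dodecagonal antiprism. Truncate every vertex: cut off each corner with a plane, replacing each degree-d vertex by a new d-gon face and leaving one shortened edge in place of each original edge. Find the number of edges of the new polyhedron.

144

The base solid has V = 24, E = 48, F = 26.
Truncation replaces each original edge-end by a new vertex, so V′ = 2E = 96.
Each original edge survives, and each old vertex of degree d contributes d new edges; summing degrees gives Σd = 2E, so E′ = E + 2E = 3E = 144.
Each original face survives and each original vertex becomes one new face: F′ = F + V = 50.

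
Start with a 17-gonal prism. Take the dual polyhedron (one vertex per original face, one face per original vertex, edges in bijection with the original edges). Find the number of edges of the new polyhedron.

51

The base solid has V = 34, E = 51, F = 19.
The dual swaps V and F and preserves E: V′ = F = 19, E′ = E = 51, F′ = V = 34.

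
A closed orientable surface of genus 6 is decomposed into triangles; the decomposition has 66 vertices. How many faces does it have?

χ = 2 − 2·6 = -10, and every face is a triangle so 3F = 2E.
V − E + F = -10 with E = 3F/2 gives 66 − (3/2 − 1)·F = -10, so F = 152 and E = 228.

152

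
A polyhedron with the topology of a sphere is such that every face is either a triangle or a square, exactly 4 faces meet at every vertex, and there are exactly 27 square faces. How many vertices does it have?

Let x be the number of triangles; then F = 27 + x.
Edge–face incidences: 2E = 4·27 + 3·x = 108 + 3x.
Every vertex has degree 4, so 4V = 2E.
Euler: V − E + F = 2 ⇒ (2E)/4 − E + (27 + x) = 2.
Multiply by 8: 2·(2E) − 4·(2E) + 8·(27 + x) = 16, i.e. 216 + 8x − 2·(108 + 3x) = 16.
Collecting terms: 2x = 16, so x = 8.
Then 2E = 108 + 3·8 = 132, so E = 66, V = 2E/4 = 33, F = 27 + 8 = 35.

33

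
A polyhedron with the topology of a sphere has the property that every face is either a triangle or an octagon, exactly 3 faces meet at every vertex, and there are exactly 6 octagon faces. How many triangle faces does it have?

Let x be the number of triangles; then F = 6 + x.
Edge–face incidences: 2E = 8·6 + 3·x = 48 + 3x.
Every vertex has degree 3, so 3V = 2E.
Euler: V − E + F = 2 ⇒ (2E)/3 − E + (6 + x) = 2.
Multiply by 6: 2·(2E) − 3·(2E) + 6·(6 + x) = 12, i.e. 36 + 6x − (48 + 3x) = 12.
Collecting terms: 3x − 12 = 12, so 3x = 24, so x = 8.
Then 2E = 48 + 3·8 = 72, so E = 36, V = 2E/3 = 24, F = 6 + 8 = 14.

8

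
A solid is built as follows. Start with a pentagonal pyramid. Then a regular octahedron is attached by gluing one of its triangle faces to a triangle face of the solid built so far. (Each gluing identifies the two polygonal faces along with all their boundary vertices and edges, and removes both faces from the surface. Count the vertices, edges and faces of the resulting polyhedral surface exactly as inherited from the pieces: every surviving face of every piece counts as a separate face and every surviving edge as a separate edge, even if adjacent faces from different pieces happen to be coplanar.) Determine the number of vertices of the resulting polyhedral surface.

9

A pentagonal pyramid: V=6, E=10, F=6.
Attach a regular octahedron (V=6, E=12, F=8) along a 3-gon: merge 3 vertices and 3 edges, delete both glued faces → V=9, E=19, F=12.
Check: V − E + F = 9 − 19 + 12 = 2.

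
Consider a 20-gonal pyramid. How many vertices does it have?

21

A pyramid on an n-gon base has one n-gon and n triangles: V = 20 + 1 = 21, E = 2·20 = 40, F = 20 + 1 = 21.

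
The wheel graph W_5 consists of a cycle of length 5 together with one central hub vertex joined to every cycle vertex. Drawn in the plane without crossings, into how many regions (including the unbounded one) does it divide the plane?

6

W_5 has V = 5 + 1 = 6 vertices and E = 2·5 = 10 edges.
By Euler's formula F = 2 − V + E = 2 − 6 + 10 = 6.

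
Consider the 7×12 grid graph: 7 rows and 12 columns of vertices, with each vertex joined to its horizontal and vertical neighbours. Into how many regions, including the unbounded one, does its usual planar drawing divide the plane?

The grid has V = 7·12 = 84 vertices and E = 7·11 + 12·6 = 149 edges.
F = 2 − V + E = 2 − 84 + 149 = 67.

67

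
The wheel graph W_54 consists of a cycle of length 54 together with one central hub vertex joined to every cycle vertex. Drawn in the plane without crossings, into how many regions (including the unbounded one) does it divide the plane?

W_54 has V = 54 + 1 = 55 vertices and E = 2·54 = 108 edges.
By Euler's formula F = 2 − V + E = 2 − 55 + 108 = 55.

55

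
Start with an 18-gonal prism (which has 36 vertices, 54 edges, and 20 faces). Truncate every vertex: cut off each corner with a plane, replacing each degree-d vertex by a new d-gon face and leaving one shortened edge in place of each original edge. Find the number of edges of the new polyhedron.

162

Truncation replaces each original edge-end by a new vertex, so V′ = 2E = 108.
Each original edge survives, and each old vertex of degree d contributes d new edges; summing degrees gives Σd = 2E, so E′ = E + 2E = 3E = 162.
Each original face survives and each original vertex becomes one new face: F′ = F + V = 56.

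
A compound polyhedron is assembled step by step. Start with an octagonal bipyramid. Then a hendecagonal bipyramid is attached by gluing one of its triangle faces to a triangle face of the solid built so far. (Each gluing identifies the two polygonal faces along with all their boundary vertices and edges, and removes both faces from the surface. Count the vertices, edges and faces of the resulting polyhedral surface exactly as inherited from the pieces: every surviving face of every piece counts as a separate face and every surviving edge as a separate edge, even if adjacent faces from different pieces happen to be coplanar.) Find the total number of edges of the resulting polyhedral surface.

An octagonal bipyramid: V=10, E=24, F=16.
Attach a hendecagonal bipyramid (V=13, E=33, F=22) along a 3-gon: merge 3 vertices and 3 edges, delete both glued faces → V=20, E=54, F=36.
Check: V − E + F = 20 − 54 + 36 = 2.

54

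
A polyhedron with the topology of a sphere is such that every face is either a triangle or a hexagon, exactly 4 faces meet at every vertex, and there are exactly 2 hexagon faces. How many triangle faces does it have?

12

Let x be the number of triangles; then F = 2 + x.
Edge–face incidences: 2E = 6·2 + 3·x = 12 + 3x.
Every vertex has degree 4, so 4V = 2E.
Euler: V − E + F = 2 ⇒ (2E)/4 − E + (2 + x) = 2.
Multiply by 8: 2·(2E) − 4·(2E) + 8·(2 + x) = 16, i.e. 16 + 8x − 2·(12 + 3x) = 16.
Collecting terms: 2x − 8 = 16, so 2x = 24, so x = 12.
Then 2E = 12 + 3·12 = 48, so E = 24, V = 2E/4 = 12, F = 2 + 12 = 14.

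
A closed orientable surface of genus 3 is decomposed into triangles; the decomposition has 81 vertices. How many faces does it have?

χ = 2 − 2·3 = -4, and every face is a triangle so 3F = 2E.
V − E + F = -4 with E = 3F/2 gives 81 − (3/2 − 1)·F = -4, so F = 170 and E = 255.

170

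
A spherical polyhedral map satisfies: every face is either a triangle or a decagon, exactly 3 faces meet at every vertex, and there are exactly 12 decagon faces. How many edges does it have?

Let x be the number of triangles; then F = 12 + x.
Edge–face incidences: 2E = 10·12 + 3·x = 120 + 3x.
Every vertex has degree 3, so 3V = 2E.
Euler: V − E + F = 2 ⇒ (2E)/3 − E + (12 + x) = 2.
Multiply by 6: 2·(2E) − 3·(2E) + 6·(12 + x) = 12, i.e. 72 + 6x − (120 + 3x) = 12.
Collecting terms: 3x − 48 = 12, so 3x = 60, so x = 20.
Then 2E = 120 + 3·20 = 180, so E = 90, V = 2E/3 = 60, F = 12 + 20 = 32.

90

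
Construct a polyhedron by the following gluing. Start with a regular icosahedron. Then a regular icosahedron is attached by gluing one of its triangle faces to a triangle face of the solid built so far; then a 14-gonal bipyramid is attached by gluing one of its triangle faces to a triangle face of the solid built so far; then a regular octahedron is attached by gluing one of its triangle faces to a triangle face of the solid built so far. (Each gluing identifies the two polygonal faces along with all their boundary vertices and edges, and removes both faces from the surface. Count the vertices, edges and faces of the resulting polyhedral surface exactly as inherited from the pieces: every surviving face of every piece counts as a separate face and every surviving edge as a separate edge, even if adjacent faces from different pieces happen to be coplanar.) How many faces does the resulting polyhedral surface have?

A regular icosahedron: V=12, E=30, F=20.
Attach a regular icosahedron (V=12, E=30, F=20) along a 3-gon: merge 3 vertices and 3 edges, delete both glued faces → V=21, E=57, F=38.
Attach a 14-gonal bipyramid (V=16, E=42, F=28) along a 3-gon: merge 3 vertices and 3 edges, delete both glued faces → V=34, E=96, F=64.
Attach a regular octahedron (V=6, E=12, F=8) along a 3-gon: merge 3 vertices and 3 edges, delete both glued faces → V=37, E=105, F=70.
Check: V − E + F = 37 − 105 + 70 = 2.

70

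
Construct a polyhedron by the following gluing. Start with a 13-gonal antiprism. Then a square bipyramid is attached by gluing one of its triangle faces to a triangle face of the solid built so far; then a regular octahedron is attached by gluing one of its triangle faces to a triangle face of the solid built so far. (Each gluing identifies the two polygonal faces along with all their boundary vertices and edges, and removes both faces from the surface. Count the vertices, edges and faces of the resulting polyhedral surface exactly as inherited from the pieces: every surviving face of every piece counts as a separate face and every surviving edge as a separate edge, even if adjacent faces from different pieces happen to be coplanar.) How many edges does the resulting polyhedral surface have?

A 13-gonal antiprism: V=26, E=52, F=28.
Attach a square bipyramid (V=6, E=12, F=8) along a 3-gon: merge 3 vertices and 3 edges, delete both glued faces → V=29, E=61, F=34.
Attach a regular octahedron (V=6, E=12, F=8) along a 3-gon: merge 3 vertices and 3 edges, delete both glued faces → V=32, E=70, F=40.
Check: V − E + F = 32 − 70 + 40 = 2.

70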